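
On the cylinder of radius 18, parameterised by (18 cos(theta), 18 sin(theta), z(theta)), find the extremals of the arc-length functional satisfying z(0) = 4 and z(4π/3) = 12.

Parameterise the cylinder of radius R = 18 as
    r(θ) = (18 cos θ, 18 sin θ, z(θ)).
The arc-length element is
    ds = sqrt(324 + (dz/dθ)^2) dθ,
so the Lagrangian is L = sqrt(324 + z'^2).
L depends on z' only, not on z or θ, so ∂L/∂z = 0 and
    ∂L/∂z' = z' / sqrt(324 + z'^2).
The Euler-Lagrange equation gives
    d/dθ( z' / sqrt(324 + z'^2) ) = 0,
so z' is constant. Integrating once:
    z(θ) = a θ + b,
a helix on the cylinder (a straight line when the cylinder is unrolled). The constants a, b are determined by the endpoint conditions.
With endpoint conditions z(0) = 4 and z(4π/3) = 12: from z(0) = b we get b = 4, and a·4π/3 + 4 = 12 gives a = 6/π, so
    z(θ) = (6/π) θ + 4.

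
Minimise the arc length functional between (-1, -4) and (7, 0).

Arc-length functional: J[y] = ∫ sqrt(1 + (y')^2) dx.
Lagrangian L = sqrt(1 + (y')^2) has no explicit y dependence, so ∂L/∂y = 0 and the Euler-Lagrange equation gives
    d/dx( y' / sqrt(1 + (y')^2) ) = 0  ⇒  y' / sqrt(1 + (y')^2) = const.
Hence y' is constant, so y(x) is affine.
Fitting the endpoints (-1, -4) and (7, 0):
    slope m = (0 − (-4)) / (7 − (-1)) = 1/2,
    intercept c = (-4) − m·(-1) = -7/2.
Extremal: y(x) = (1/2) x - 7/2.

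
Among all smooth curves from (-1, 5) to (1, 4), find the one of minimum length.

Arc-length functional: J[y] = ∫ sqrt(1 + (y')^2) dx.
Lagrangian L = sqrt(1 + (y')^2) has no explicit y dependence, so ∂L/∂y = 0 and the Euler-Lagrange equation gives
    d/dx( y' / sqrt(1 + (y')^2) ) = 0  ⇒  y' / sqrt(1 + (y')^2) = const.
Hence y' is constant, so y(x) is affine.
Fitting the endpoints (-1, 5) and (1, 4):
    slope m = (4 − 5) / (1 − (-1)) = -1/2,
    intercept c = 5 − m·(-1) = 9/2.
Extremal: y(x) = (-1/2) x + 9/2.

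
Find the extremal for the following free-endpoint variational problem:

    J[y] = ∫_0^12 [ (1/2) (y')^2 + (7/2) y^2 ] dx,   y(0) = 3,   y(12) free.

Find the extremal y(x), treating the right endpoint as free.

The Lagrangian L = (1/2) (y')^2 + (7/2) y^2 gives
    ∂L/∂y = 7 y,   ∂L/∂y' = y'.
Euler-Lagrange: y'' − 7 y = 0.
With k = sqrt(7), the general solution is
    y(x) = A cosh(sqrt(7) x) + B sinh(sqrt(7) x).
Fixed left endpoint y(0) = 3 ⇒ A = 3.
The right endpoint x = 12 is free, so the natural (transversality) condition is ∂L/∂y' |_{x=12} = 0, i.e. y'(12) = 0.
Compute y'(x) = A k sinh(k x) + B k cosh(k x), so
    y'(12) = A k sinh(k·12) + B k cosh(k·12) = 0
    ⇒ B = −A tanh(k·12) = − 3 tanh(sqrt(7)·12).
Therefore the extremal is
    y(x) = 3 cosh(sqrt(7) x) − 3 tanh(sqrt(7)·12) sinh(sqrt(7) x).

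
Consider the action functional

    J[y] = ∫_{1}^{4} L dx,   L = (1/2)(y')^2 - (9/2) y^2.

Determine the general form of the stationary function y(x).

The Lagrangian is L = (1/2)(y')^2 - (9/2) y^2.
∂L/∂y = -9y.
∂L/∂y' = y'.
The Euler-Lagrange equation d/dx(∂L/∂y') − ∂L/∂y = 0 becomes:
    y'' + 9 y = 0
General solution: y(x) = A sin(3x) + B cos(3x), where A and B are arbitrary constants fixed by the endpoint conditions.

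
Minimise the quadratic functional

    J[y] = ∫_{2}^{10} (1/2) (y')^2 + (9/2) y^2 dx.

The Lagrangian is L = (1/2) (y')^2 + (9/2) y^2.
Compute ∂L/∂y = 9y, ∂L/∂y' = y'.
The Euler-Lagrange equation d/dx(∂L/∂y') − ∂L/∂y = 0 reduces to
    y'' − 9 y = 0.
Its general solution is
    y(x) = A e^(3x) + B e^(−3x),
with A, B fixed by the endpoint conditions.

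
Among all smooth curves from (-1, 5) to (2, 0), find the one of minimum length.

Arc-length functional: J[y] = ∫ sqrt(1 + (y')^2) dx.
Lagrangian L = sqrt(1 + (y')^2) has no explicit y dependence, so ∂L/∂y = 0 and the Euler-Lagrange equation gives
    d/dx( y' / sqrt(1 + (y')^2) ) = 0  ⇒  y' / sqrt(1 + (y')^2) = const.
Hence y' is constant, so y(x) is affine.
Fitting the endpoints (-1, 5) and (2, 0):
    slope m = (0 − 5) / (2 − (-1)) = -5/3,
    intercept c = 5 − m·(-1) = 10/3.
Extremal: y(x) = (-5/3) x + 10/3.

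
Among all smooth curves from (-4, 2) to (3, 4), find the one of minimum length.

Arc-length functional: J[y] = ∫ sqrt(1 + (y')^2) dx.
Lagrangian L = sqrt(1 + (y')^2) has no explicit y dependence, so ∂L/∂y = 0 and the Euler-Lagrange equation gives
    d/dx( y' / sqrt(1 + (y')^2) ) = 0  ⇒  y' / sqrt(1 + (y')^2) = const.
Hence y' is constant, so y(x) is affine.
Fitting the endpoints (-4, 2) and (3, 4):
    slope m = (4 − 2) / (3 − (-4)) = 2/7,
    intercept c = 2 − m·(-4) = 22/7.
Extremal: y(x) = (2/7) x + 22/7.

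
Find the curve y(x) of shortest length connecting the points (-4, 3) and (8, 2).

Arc-length functional: J[y] = ∫ sqrt(1 + (y')^2) dx.
Lagrangian L = sqrt(1 + (y')^2) has no explicit y dependence, so ∂L/∂y = 0 and the Euler-Lagrange equation gives
    d/dx( y' / sqrt(1 + (y')^2) ) = 0  ⇒  y' / sqrt(1 + (y')^2) = const.
Hence y' is constant, so y(x) is affine.
Fitting the endpoints (-4, 3) and (8, 2):
    slope m = (2 − 3) / (8 − (-4)) = -1/12,
    intercept c = 3 − m·(-4) = 8/3.
Extremal: y(x) = (-1/12) x + 8/3.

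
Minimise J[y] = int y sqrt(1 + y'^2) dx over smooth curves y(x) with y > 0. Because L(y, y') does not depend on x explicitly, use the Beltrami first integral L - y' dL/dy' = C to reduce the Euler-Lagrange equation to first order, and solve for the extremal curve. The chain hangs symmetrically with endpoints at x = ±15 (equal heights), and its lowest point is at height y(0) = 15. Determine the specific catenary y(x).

The Lagrangian L(y, y') = y sqrt(1 + y'^2) has no explicit x dependence, so the Beltrami identity applies:
    L − y' ∂L/∂y' = C.
Compute ∂L/∂y' = y · y' / sqrt(1 + y'^2). Then
    L − y' ∂L/∂y'
    = y sqrt(1 + y'^2) − y · y'^2 / sqrt(1 + y'^2)
    = y (1 + y'^2 − y'^2) / sqrt(1 + y'^2)
    = y / sqrt(1 + y'^2) = C.
Squaring gives y^2 = C^2 (1 + y'^2), i.e.
    y'^2 = y^2 / C^2 − 1.
Separating variables,
    dy / sqrt(y^2 − C^2) = dx / C,
and integrating gives arccosh(y / C) = (x − a)/C, so
    y(x) = C cosh((x − a)/C),
the catenary. The constants C and a are fixed by the two endpoint conditions (and, for the hanging-chain problem, the length constraint selects C).
Now fit the given data. The endpoints x = ±15 are symmetric at equal height, so the catenary is even about its minimum: a = 0 and y(x) = C cosh(x/C). The lowest point is y(0) = C cosh(0) = C, and we are told y(0) = 15, so C = 15. Therefore
    y(x) = 15 cosh(x/15),
and at the endpoints
    y(±15) = 15 cosh(15/15).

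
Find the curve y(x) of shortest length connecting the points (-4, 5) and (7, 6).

Arc-length functional: J[y] = ∫ sqrt(1 + (y')^2) dx.
Lagrangian L = sqrt(1 + (y')^2) has no explicit y dependence, so ∂L/∂y = 0 and the Euler-Lagrange equation gives
    d/dx( y' / sqrt(1 + (y')^2) ) = 0  ⇒  y' / sqrt(1 + (y')^2) = const.
Hence y' is constant, so y(x) is affine.
Fitting the endpoints (-4, 5) and (7, 6):
    slope m = (6 − 5) / (7 − (-4)) = 1/11,
    intercept c = 5 − m·(-4) = 59/11.
Extremal: y(x) = (1/11) x + 59/11.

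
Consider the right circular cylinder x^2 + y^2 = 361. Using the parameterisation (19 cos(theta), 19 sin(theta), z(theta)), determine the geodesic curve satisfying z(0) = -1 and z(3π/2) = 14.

Parameterise the cylinder of radius R = 19 as
    r(θ) = (19 cos θ, 19 sin θ, z(θ)).
The arc-length element is
    ds = sqrt(361 + (dz/dθ)^2) dθ,
so the Lagrangian is L = sqrt(361 + z'^2).
L depends on z' only, not on z or θ, so ∂L/∂z = 0 and
    ∂L/∂z' = z' / sqrt(361 + z'^2).
The Euler-Lagrange equation gives
    d/dθ( z' / sqrt(361 + z'^2) ) = 0,
so z' is constant. Integrating once:
    z(θ) = a θ + b,
a helix on the cylinder (a straight line when the cylinder is unrolled). The constants a, b are determined by the endpoint conditions.
With endpoint conditions z(0) = -1 and z(3π/2) = 14: from z(0) = b we get b = -1, and a·3π/2 + -1 = 14 gives a = 10/π, so
    z(θ) = (10/π) θ − 1.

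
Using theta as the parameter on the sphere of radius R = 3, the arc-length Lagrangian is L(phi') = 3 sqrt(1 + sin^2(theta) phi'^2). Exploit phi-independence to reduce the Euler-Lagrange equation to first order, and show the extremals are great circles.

On the sphere of radius R = 3 with spherical coordinates (θ, φ), the induced metric is
    ds^2 = 9(dθ^2 + sin^2(θ) dφ^2).
Parameterise by θ; the arc-length functional is
    J[φ] = ∫ 3 sqrt(1 + sin^2(θ) (dφ/dθ)^2) dθ,
so L = 3 sqrt(1 + sin^2(θ) φ'^2). Compute
    ∂L/∂φ = 0  (L has no explicit φ dependence),
    ∂L/∂φ' = 3 sin^2(θ) φ' / sqrt(1 + sin^2(θ) φ'^2).
Since ∂L/∂φ = 0, the Euler-Lagrange equation
    d/dθ(∂L/∂φ') − ∂L/∂φ = 0
reduces to d/dθ(∂L/∂φ') = 0, i.e. the momentum conjugate to φ is conserved:
    3 sin^2(θ) φ' / sqrt(1 + sin^2(θ) φ'^2) = C.
The overall factor of 3 is constant, so dividing through gives Clairaut's relation sin^2(θ) φ' / sqrt(1 + sin^2(θ) φ'^2) = C' (with C' = C/3). Solving for φ' and integrating gives the great-circle family
    cot(θ) = A cos(φ − φ_0),
i.e. the intersection of the sphere with a plane through the origin. The two constants A and φ_0 (equivalently C and one phase) are fixed by the two endpoint conditions.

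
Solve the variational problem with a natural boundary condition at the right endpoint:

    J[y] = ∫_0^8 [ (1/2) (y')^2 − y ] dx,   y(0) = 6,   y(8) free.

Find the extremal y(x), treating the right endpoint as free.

The Lagrangian L = (1/2) (y')^2 − y gives
    ∂L/∂y = −1,   ∂L/∂y' = y'.
Euler-Lagrange: d/dx(y') − (−1) = 0, i.e. y'' + 1 = 0, so
    y(x) = −(1/2) x^2 + C1 x + C2.
Fixed left endpoint y(0) = 6 ⇒ C2 = 6.
The right endpoint x = 8 is free, so the natural (transversality) condition is ∂L/∂y' |_{x=8} = 0, i.e. y'(8) = 0.
Compute y'(x) = −1 x + C1, so y'(8) = −8 + C1 = 0 ⇒ C1 = 8.
Therefore the extremal is
    y(x) = −x^2/2 + 8 x + 6.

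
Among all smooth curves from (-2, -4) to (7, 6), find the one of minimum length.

Arc-length functional: J[y] = ∫ sqrt(1 + (y')^2) dx.
Lagrangian L = sqrt(1 + (y')^2) has no explicit y dependence, so ∂L/∂y = 0 and the Euler-Lagrange equation gives
    d/dx( y' / sqrt(1 + (y')^2) ) = 0  ⇒  y' / sqrt(1 + (y')^2) = const.
Hence y' is constant, so y(x) is affine.
Fitting the endpoints (-2, -4) and (7, 6):
    slope m = (6 − (-4)) / (7 − (-2)) = 10/9,
    intercept c = (-4) − m·(-2) = -16/9.
Extremal: y(x) = (10/9) x - 16/9.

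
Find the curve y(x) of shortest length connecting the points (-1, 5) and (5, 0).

Arc-length functional: J[y] = ∫ sqrt(1 + (y')^2) dx.
Lagrangian L = sqrt(1 + (y')^2) has no explicit y dependence, so ∂L/∂y = 0 and the Euler-Lagrange equation gives
    d/dx( y' / sqrt(1 + (y')^2) ) = 0  ⇒  y' / sqrt(1 + (y')^2) = const.
Hence y' is constant, so y(x) is affine.
Fitting the endpoints (-1, 5) and (5, 0):
    slope m = (0 − 5) / (5 − (-1)) = -5/6,
    intercept c = 5 − m·(-1) = 25/6.
Extremal: y(x) = (-5/6) x + 25/6.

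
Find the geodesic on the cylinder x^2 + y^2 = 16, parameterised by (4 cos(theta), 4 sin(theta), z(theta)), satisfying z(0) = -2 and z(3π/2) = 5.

Parameterise the cylinder of radius R = 4 as
    r(θ) = (4 cos θ, 4 sin θ, z(θ)).
The arc-length element is
    ds = sqrt(16 + (dz/dθ)^2) dθ,
so the Lagrangian is L = sqrt(16 + z'^2).
L depends on z' only, not on z or θ, so ∂L/∂z = 0 and
    ∂L/∂z' = z' / sqrt(16 + z'^2).
The Euler-Lagrange equation gives
    d/dθ( z' / sqrt(16 + z'^2) ) = 0,
so z' is constant. Integrating once:
    z(θ) = a θ + b,
a helix on the cylinder (a straight line when the cylinder is unrolled). The constants a, b are determined by the endpoint conditions.
With endpoint conditions z(0) = -2 and z(3π/2) = 5: from z(0) = b we get b = -2, and a·3π/2 + -2 = 5 gives a = 14/(3π), so
    z(θ) = (14/(3π)) θ − 2.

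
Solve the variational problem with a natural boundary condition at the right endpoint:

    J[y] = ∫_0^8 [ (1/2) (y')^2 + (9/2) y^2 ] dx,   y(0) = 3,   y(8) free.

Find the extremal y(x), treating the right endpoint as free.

The Lagrangian L = (1/2) (y')^2 + (9/2) y^2 gives
    ∂L/∂y = 9 y,   ∂L/∂y' = y'.
Euler-Lagrange: y'' − 9 y = 0.
With k = 3, the general solution is
    y(x) = A cosh(3 x) + B sinh(3 x).
Fixed left endpoint y(0) = 3 ⇒ A = 3.
The right endpoint x = 8 is free, so the natural (transversality) condition is ∂L/∂y' |_{x=8} = 0, i.e. y'(8) = 0.
Compute y'(x) = A k sinh(k x) + B k cosh(k x), so
    y'(8) = A k sinh(k·8) + B k cosh(k·8) = 0
    ⇒ B = −A tanh(k·8) = − 3 tanh(3·8).
Therefore the extremal is
    y(x) = 3 cosh(3 x) − 3 tanh(3·8) sinh(3 x).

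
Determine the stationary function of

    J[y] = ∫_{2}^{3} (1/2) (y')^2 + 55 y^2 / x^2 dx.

The Lagrangian is L = (1/2) (y')^2 + 55 y^2 / x^2.
Compute ∂L/∂y = 110y/x^2, ∂L/∂y' = y'.
The Euler-Lagrange equation d/dx(∂L/∂y') − ∂L/∂y = 0 reduces to
    y'' − 110/x^2 · y = 0  (x > 0).
Its general solution is
    y(x) = A x^11 + B x^(-10),
with A, B fixed by the endpoint conditions.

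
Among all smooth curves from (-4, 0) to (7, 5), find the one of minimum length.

Arc-length functional: J[y] = ∫ sqrt(1 + (y')^2) dx.
Lagrangian L = sqrt(1 + (y')^2) has no explicit y dependence, so ∂L/∂y = 0 and the Euler-Lagrange equation gives
    d/dx( y' / sqrt(1 + (y')^2) ) = 0  ⇒  y' / sqrt(1 + (y')^2) = const.
Hence y' is constant, so y(x) is affine.
Fitting the endpoints (-4, 0) and (7, 5):
    slope m = (5 − 0) / (7 − (-4)) = 5/11,
    intercept c = 0 − m·(-4) = 20/11.
Extremal: y(x) = (5/11) x + 20/11.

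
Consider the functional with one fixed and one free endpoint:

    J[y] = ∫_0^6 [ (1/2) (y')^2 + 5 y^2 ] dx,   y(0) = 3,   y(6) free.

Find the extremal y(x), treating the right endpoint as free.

The Lagrangian L = (1/2) (y')^2 + 5 y^2 gives
    ∂L/∂y = 10 y,   ∂L/∂y' = y'.
Euler-Lagrange: y'' − 10 y = 0.
With k = sqrt(10), the general solution is
    y(x) = A cosh(sqrt(10) x) + B sinh(sqrt(10) x).
Fixed left endpoint y(0) = 3 ⇒ A = 3.
The right endpoint x = 6 is free, so the natural (transversality) condition is ∂L/∂y' |_{x=6} = 0, i.e. y'(6) = 0.
Compute y'(x) = A k sinh(k x) + B k cosh(k x), so
    y'(6) = A k sinh(k·6) + B k cosh(k·6) = 0
    ⇒ B = −A tanh(k·6) = − 3 tanh(sqrt(10)·6).
Therefore the extremal is
    y(x) = 3 cosh(sqrt(10) x) − 3 tanh(sqrt(10)·6) sinh(sqrt(10) x).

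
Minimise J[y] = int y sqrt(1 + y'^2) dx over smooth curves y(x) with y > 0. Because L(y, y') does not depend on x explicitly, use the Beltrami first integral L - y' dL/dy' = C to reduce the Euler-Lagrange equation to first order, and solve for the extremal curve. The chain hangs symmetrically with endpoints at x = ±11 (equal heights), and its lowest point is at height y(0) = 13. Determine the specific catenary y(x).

The Lagrangian L(y, y') = y sqrt(1 + y'^2) has no explicit x dependence, so the Beltrami identity applies:
    L − y' ∂L/∂y' = C.
Compute ∂L/∂y' = y · y' / sqrt(1 + y'^2). Then
    L − y' ∂L/∂y'
    = y sqrt(1 + y'^2) − y · y'^2 / sqrt(1 + y'^2)
    = y (1 + y'^2 − y'^2) / sqrt(1 + y'^2)
    = y / sqrt(1 + y'^2) = C.
Squaring gives y^2 = C^2 (1 + y'^2), i.e.
    y'^2 = y^2 / C^2 − 1.
Separating variables,
    dy / sqrt(y^2 − C^2) = dx / C,
and integrating gives arccosh(y / C) = (x − a)/C, so
    y(x) = C cosh((x − a)/C),
the catenary. The constants C and a are fixed by the two endpoint conditions (and, for the hanging-chain problem, the length constraint selects C).
Now fit the given data. The endpoints x = ±11 are symmetric at equal height, so the catenary is even about its minimum: a = 0 and y(x) = C cosh(x/C). The lowest point is y(0) = C cosh(0) = C, and we are told y(0) = 13, so C = 13. Therefore
    y(x) = 13 cosh(x/13),
and at the endpoints
    y(±11) = 13 cosh(11/13).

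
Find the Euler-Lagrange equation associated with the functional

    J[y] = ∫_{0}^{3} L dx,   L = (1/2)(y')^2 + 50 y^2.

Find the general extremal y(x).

The Lagrangian is L = (1/2)(y')^2 + 50 y^2.
∂L/∂y = 100y.
∂L/∂y' = y'.
The Euler-Lagrange equation d/dx(∂L/∂y') − ∂L/∂y = 0 becomes:
    y'' - 100 y = 0
General solution: y(x) = A e^(10x) + B e^(-10x), where A and B are arbitrary constants fixed by the endpoint conditions.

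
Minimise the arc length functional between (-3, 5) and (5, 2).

Arc-length functional: J[y] = ∫ sqrt(1 + (y')^2) dx.
Lagrangian L = sqrt(1 + (y')^2) has no explicit y dependence, so ∂L/∂y = 0 and the Euler-Lagrange equation gives
    d/dx( y' / sqrt(1 + (y')^2) ) = 0  ⇒  y' / sqrt(1 + (y')^2) = const.
Hence y' is constant, so y(x) is affine.
Fitting the endpoints (-3, 5) and (5, 2):
    slope m = (2 − 5) / (5 − (-3)) = -3/8,
    intercept c = 5 − m·(-3) = 31/8.
Extremal: y(x) = (-3/8) x + 31/8.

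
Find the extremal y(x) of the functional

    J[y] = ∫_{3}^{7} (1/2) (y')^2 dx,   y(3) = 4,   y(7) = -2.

The Lagrangian is L = (1/2) (y')^2.
Compute ∂L/∂y = 0, ∂L/∂y' = y'.
The Euler-Lagrange equation d/dx(∂L/∂y') − ∂L/∂y = 0 reduces to
    y'' = 0.
Its general solution is
    y(x) = A x + B,
with A, B fixed by the endpoint conditions.
Applying the endpoint conditions y(3) = 4 and y(7) = -2: solve A·3 + B = 4 and A·7 + B = -2. Subtracting gives A(7 − 3) = -2 − 4, so A = -3/2, and B = 4 − A·3 = 17/2. Therefore
    y(x) = (-3/2) x + 17/2.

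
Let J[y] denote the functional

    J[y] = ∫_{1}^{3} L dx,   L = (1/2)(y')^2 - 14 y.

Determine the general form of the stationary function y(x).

The Lagrangian is L = (1/2)(y')^2 - 14 y.
∂L/∂y = -14.
∂L/∂y' = y'.
The Euler-Lagrange equation d/dx(∂L/∂y') − ∂L/∂y = 0 becomes:
    y'' + 14 = 0
General solution: y(x) = -7 x^2 + A x + B, where A and B are arbitrary constants fixed by the endpoint conditions.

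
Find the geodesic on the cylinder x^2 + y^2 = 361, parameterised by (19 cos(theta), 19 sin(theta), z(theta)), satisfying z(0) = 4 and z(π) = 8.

Parameterise the cylinder of radius R = 19 as
    r(θ) = (19 cos θ, 19 sin θ, z(θ)).
The arc-length element is
    ds = sqrt(361 + (dz/dθ)^2) dθ,
so the Lagrangian is L = sqrt(361 + z'^2).
L depends on z' only, not on z or θ, so ∂L/∂z = 0 and
    ∂L/∂z' = z' / sqrt(361 + z'^2).
The Euler-Lagrange equation gives
    d/dθ( z' / sqrt(361 + z'^2) ) = 0,
so z' is constant. Integrating once:
    z(θ) = a θ + b,
a helix on the cylinder (a straight line when the cylinder is unrolled). The constants a, b are determined by the endpoint conditions.
With endpoint conditions z(0) = 4 and z(π) = 8: from z(0) = b we get b = 4, and a·π + 4 = 8 gives a = 4/π, so
    z(θ) = (4/π) θ + 4.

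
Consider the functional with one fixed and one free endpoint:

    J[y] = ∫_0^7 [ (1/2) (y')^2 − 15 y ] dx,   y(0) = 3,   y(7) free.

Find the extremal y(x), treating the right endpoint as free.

The Lagrangian L = (1/2) (y')^2 − 15 y gives
    ∂L/∂y = −15,   ∂L/∂y' = y'.
Euler-Lagrange: d/dx(y') − (−15) = 0, i.e. y'' + 15 = 0, so
    y(x) = −(15/2) x^2 + C1 x + C2.
Fixed left endpoint y(0) = 3 ⇒ C2 = 3.
The right endpoint x = 7 is free, so the natural (transversality) condition is ∂L/∂y' |_{x=7} = 0, i.e. y'(7) = 0.
Compute y'(x) = −15 x + C1, so y'(7) = −105 + C1 = 0 ⇒ C1 = 105.
Therefore the extremal is
    y(x) = −(15/2) x^2 + 105 x + 3.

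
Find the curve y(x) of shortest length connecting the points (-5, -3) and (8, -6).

Arc-length functional: J[y] = ∫ sqrt(1 + (y')^2) dx.
Lagrangian L = sqrt(1 + (y')^2) has no explicit y dependence, so ∂L/∂y = 0 and the Euler-Lagrange equation gives
    d/dx( y' / sqrt(1 + (y')^2) ) = 0  ⇒  y' / sqrt(1 + (y')^2) = const.
Hence y' is constant, so y(x) is affine.
Fitting the endpoints (-5, -3) and (8, -6):
    slope m = ((-6) − (-3)) / (8 − (-5)) = -3/13,
    intercept c = (-3) − m·(-5) = -54/13.
Extremal: y(x) = (-3/13) x - 54/13.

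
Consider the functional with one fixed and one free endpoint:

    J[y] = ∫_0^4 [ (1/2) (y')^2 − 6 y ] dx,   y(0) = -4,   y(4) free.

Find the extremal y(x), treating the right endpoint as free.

The Lagrangian L = (1/2) (y')^2 − 6 y gives
    ∂L/∂y = −6,   ∂L/∂y' = y'.
Euler-Lagrange: d/dx(y') − (−6) = 0, i.e. y'' + 6 = 0, so
    y(x) = −(6/2) x^2 + C1 x + C2.
Fixed left endpoint y(0) = -4 ⇒ C2 = -4.
The right endpoint x = 4 is free, so the natural (transversality) condition is ∂L/∂y' |_{x=4} = 0, i.e. y'(4) = 0.
Compute y'(x) = −6 x + C1, so y'(4) = −24 + C1 = 0 ⇒ C1 = 24.
Therefore the extremal is
    y(x) = −3 x^2 + 24 x − 4.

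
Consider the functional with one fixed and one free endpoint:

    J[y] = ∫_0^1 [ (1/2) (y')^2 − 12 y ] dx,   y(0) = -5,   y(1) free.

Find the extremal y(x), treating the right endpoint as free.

The Lagrangian L = (1/2) (y')^2 − 12 y gives
    ∂L/∂y = −12,   ∂L/∂y' = y'.
Euler-Lagrange: d/dx(y') − (−12) = 0, i.e. y'' + 12 = 0, so
    y(x) = −(12/2) x^2 + C1 x + C2.
Fixed left endpoint y(0) = -5 ⇒ C2 = -5.
The right endpoint x = 1 is free, so the natural (transversality) condition is ∂L/∂y' |_{x=1} = 0, i.e. y'(1) = 0.
Compute y'(x) = −12 x + C1, so y'(1) = −12 + C1 = 0 ⇒ C1 = 12.
Therefore the extremal is
    y(x) = −6 x^2 + 12 x − 5.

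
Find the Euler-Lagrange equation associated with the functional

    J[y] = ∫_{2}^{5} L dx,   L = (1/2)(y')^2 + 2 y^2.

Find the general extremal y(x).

The Lagrangian is L = (1/2)(y')^2 + 2 y^2.
∂L/∂y = 4y.
∂L/∂y' = y'.
The Euler-Lagrange equation d/dx(∂L/∂y') − ∂L/∂y = 0 becomes:
    y'' - 4 y = 0
General solution: y(x) = A e^(2x) + B e^(-2x), where A and B are arbitrary constants fixed by the endpoint conditions.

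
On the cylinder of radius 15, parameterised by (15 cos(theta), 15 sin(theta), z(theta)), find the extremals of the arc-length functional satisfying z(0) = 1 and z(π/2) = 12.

Parameterise the cylinder of radius R = 15 as
    r(θ) = (15 cos θ, 15 sin θ, z(θ)).
The arc-length element is
    ds = sqrt(225 + (dz/dθ)^2) dθ,
so the Lagrangian is L = sqrt(225 + z'^2).
L depends on z' only, not on z or θ, so ∂L/∂z = 0 and
    ∂L/∂z' = z' / sqrt(225 + z'^2).
The Euler-Lagrange equation gives
    d/dθ( z' / sqrt(225 + z'^2) ) = 0,
so z' is constant. Integrating once:
    z(θ) = a θ + b,
a helix on the cylinder (a straight line when the cylinder is unrolled). The constants a, b are determined by the endpoint conditions.
With endpoint conditions z(0) = 1 and z(π/2) = 12: from z(0) = b we get b = 1, and a·π/2 + 1 = 12 gives a = 22/π, so
    z(θ) = (22/π) θ + 1.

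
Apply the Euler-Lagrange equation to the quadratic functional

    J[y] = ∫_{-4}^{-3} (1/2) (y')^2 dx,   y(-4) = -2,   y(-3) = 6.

The Lagrangian is L = (1/2) (y')^2.
Compute ∂L/∂y = 0, ∂L/∂y' = y'.
The Euler-Lagrange equation d/dx(∂L/∂y') − ∂L/∂y = 0 reduces to
    y'' = 0.
Its general solution is
    y(x) = A x + B,
with A, B fixed by the endpoint conditions.
Applying the endpoint conditions y(-4) = -2 and y(-3) = 6: solve A·-4 + B = -2 and A·-3 + B = 6. Subtracting gives A(-3 − -4) = 6 − -2, so A = 8, and B = -2 − A·-4 = 30. Therefore
    y(x) = 8 x + 30.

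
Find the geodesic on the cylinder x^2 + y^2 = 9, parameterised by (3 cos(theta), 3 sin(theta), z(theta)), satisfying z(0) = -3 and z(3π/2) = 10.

Parameterise the cylinder of radius R = 3 as
    r(θ) = (3 cos θ, 3 sin θ, z(θ)).
The arc-length element is
    ds = sqrt(9 + (dz/dθ)^2) dθ,
so the Lagrangian is L = sqrt(9 + z'^2).
L depends on z' only, not on z or θ, so ∂L/∂z = 0 and
    ∂L/∂z' = z' / sqrt(9 + z'^2).
The Euler-Lagrange equation gives
    d/dθ( z' / sqrt(9 + z'^2) ) = 0,
so z' is constant. Integrating once:
    z(θ) = a θ + b,
a helix on the cylinder (a straight line when the cylinder is unrolled). The constants a, b are determined by the endpoint conditions.
With endpoint conditions z(0) = -3 and z(3π/2) = 10: from z(0) = b we get b = -3, and a·3π/2 + -3 = 10 gives a = 26/(3π), so
    z(θ) = (26/(3π)) θ − 3.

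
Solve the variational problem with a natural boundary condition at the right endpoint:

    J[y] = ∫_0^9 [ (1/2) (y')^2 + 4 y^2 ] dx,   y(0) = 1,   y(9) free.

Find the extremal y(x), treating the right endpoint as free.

The Lagrangian L = (1/2) (y')^2 + 4 y^2 gives
    ∂L/∂y = 8 y,   ∂L/∂y' = y'.
Euler-Lagrange: y'' − 8 y = 0.
With k = sqrt(8), the general solution is
    y(x) = A cosh(sqrt(8) x) + B sinh(sqrt(8) x).
Fixed left endpoint y(0) = 1 ⇒ A = 1.
The right endpoint x = 9 is free, so the natural (transversality) condition is ∂L/∂y' |_{x=9} = 0, i.e. y'(9) = 0.
Compute y'(x) = A k sinh(k x) + B k cosh(k x), so
    y'(9) = A k sinh(k·9) + B k cosh(k·9) = 0
    ⇒ B = −A tanh(k·9) = − tanh(sqrt(8)·9).
Therefore the extremal is
    y(x) = cosh(sqrt(8) x) − tanh(sqrt(8)·9) sinh(sqrt(8) x).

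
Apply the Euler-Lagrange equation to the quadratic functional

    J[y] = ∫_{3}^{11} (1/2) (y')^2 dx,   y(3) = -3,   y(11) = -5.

The Lagrangian is L = (1/2) (y')^2.
Compute ∂L/∂y = 0, ∂L/∂y' = y'.
The Euler-Lagrange equation d/dx(∂L/∂y') − ∂L/∂y = 0 reduces to
    y'' = 0.
Its general solution is
    y(x) = A x + B,
with A, B fixed by the endpoint conditions.
Applying the endpoint conditions y(3) = -3 and y(11) = -5: solve A·3 + B = -3 and A·11 + B = -5. Subtracting gives A(11 − 3) = -5 − -3, so A = -1/4, and B = -3 − A·3 = -9/4. Therefore
    y(x) = (-1/4) x - 9/4.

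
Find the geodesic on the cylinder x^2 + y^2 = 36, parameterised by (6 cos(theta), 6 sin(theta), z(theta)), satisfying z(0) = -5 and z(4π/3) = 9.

Parameterise the cylinder of radius R = 6 as
    r(θ) = (6 cos θ, 6 sin θ, z(θ)).
The arc-length element is
    ds = sqrt(36 + (dz/dθ)^2) dθ,
so the Lagrangian is L = sqrt(36 + z'^2).
L depends on z' only, not on z or θ, so ∂L/∂z = 0 and
    ∂L/∂z' = z' / sqrt(36 + z'^2).
The Euler-Lagrange equation gives
    d/dθ( z' / sqrt(36 + z'^2) ) = 0,
so z' is constant. Integrating once:
    z(θ) = a θ + b,
a helix on the cylinder (a straight line when the cylinder is unrolled). The constants a, b are determined by the endpoint conditions.
With endpoint conditions z(0) = -5 and z(4π/3) = 9: from z(0) = b we get b = -5, and a·4π/3 + -5 = 9 gives a = 21/(2π), so
    z(θ) = (21/(2π)) θ − 5.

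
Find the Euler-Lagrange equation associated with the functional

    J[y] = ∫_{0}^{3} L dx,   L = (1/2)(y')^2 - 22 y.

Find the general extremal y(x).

The Lagrangian is L = (1/2)(y')^2 - 22 y.
∂L/∂y = -22.
∂L/∂y' = y'.
The Euler-Lagrange equation d/dx(∂L/∂y') − ∂L/∂y = 0 becomes:
    y'' + 22 = 0
General solution: y(x) = -11 x^2 + A x + B, where A and B are arbitrary constants fixed by the endpoint conditions.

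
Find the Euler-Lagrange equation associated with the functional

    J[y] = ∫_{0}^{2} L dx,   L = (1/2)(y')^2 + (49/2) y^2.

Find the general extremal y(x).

The Lagrangian is L = (1/2)(y')^2 + (49/2) y^2.
∂L/∂y = 49y.
∂L/∂y' = y'.
The Euler-Lagrange equation d/dx(∂L/∂y') − ∂L/∂y = 0 becomes:
    y'' - 49 y = 0
General solution: y(x) = A e^(7x) + B e^(-7x), where A and B are arbitrary constants fixed by the endpoint conditions.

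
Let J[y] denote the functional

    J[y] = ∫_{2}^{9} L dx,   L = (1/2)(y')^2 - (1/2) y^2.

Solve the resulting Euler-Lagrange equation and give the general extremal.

The Lagrangian is L = (1/2)(y')^2 - (1/2) y^2.
∂L/∂y = -y.
∂L/∂y' = y'.
The Euler-Lagrange equation d/dx(∂L/∂y') − ∂L/∂y = 0 becomes:
    y'' + y = 0
General solution: y(x) = A sin(x) + B cos(x), where A and B are arbitrary constants fixed by the endpoint conditions.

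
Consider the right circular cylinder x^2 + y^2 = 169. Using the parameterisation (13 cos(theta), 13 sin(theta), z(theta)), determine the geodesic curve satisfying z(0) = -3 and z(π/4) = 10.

Parameterise the cylinder of radius R = 13 as
    r(θ) = (13 cos θ, 13 sin θ, z(θ)).
The arc-length element is
    ds = sqrt(169 + (dz/dθ)^2) dθ,
so the Lagrangian is L = sqrt(169 + z'^2).
L depends on z' only, not on z or θ, so ∂L/∂z = 0 and
    ∂L/∂z' = z' / sqrt(169 + z'^2).
The Euler-Lagrange equation gives
    d/dθ( z' / sqrt(169 + z'^2) ) = 0,
so z' is constant. Integrating once:
    z(θ) = a θ + b,
a helix on the cylinder (a straight line when the cylinder is unrolled). The constants a, b are determined by the endpoint conditions.
With endpoint conditions z(0) = -3 and z(π/4) = 10: from z(0) = b we get b = -3, and a·π/4 + -3 = 10 gives a = 52/π, so
    z(θ) = (52/π) θ − 3.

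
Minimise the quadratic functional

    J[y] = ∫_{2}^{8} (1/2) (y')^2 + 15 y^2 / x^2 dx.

The Lagrangian is L = (1/2) (y')^2 + 15 y^2 / x^2.
Compute ∂L/∂y = 30y/x^2, ∂L/∂y' = y'.
The Euler-Lagrange equation d/dx(∂L/∂y') − ∂L/∂y = 0 reduces to
    y'' − 30/x^2 · y = 0  (x > 0).
Its general solution is
    y(x) = A x^6 + B x^(-5),
with A, B fixed by the endpoint conditions.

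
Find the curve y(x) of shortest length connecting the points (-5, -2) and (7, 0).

Arc-length functional: J[y] = ∫ sqrt(1 + (y')^2) dx.
Lagrangian L = sqrt(1 + (y')^2) has no explicit y dependence, so ∂L/∂y = 0 and the Euler-Lagrange equation gives
    d/dx( y' / sqrt(1 + (y')^2) ) = 0  ⇒  y' / sqrt(1 + (y')^2) = const.
Hence y' is constant, so y(x) is affine.
Fitting the endpoints (-5, -2) and (7, 0):
    slope m = (0 − (-2)) / (7 − (-5)) = 1/6,
    intercept c = (-2) − m·(-5) = -7/6.
Extremal: y(x) = (1/6) x - 7/6.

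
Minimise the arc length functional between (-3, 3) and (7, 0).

Arc-length functional: J[y] = ∫ sqrt(1 + (y')^2) dx.
Lagrangian L = sqrt(1 + (y')^2) has no explicit y dependence, so ∂L/∂y = 0 and the Euler-Lagrange equation gives
    d/dx( y' / sqrt(1 + (y')^2) ) = 0  ⇒  y' / sqrt(1 + (y')^2) = const.
Hence y' is constant, so y(x) is affine.
Fitting the endpoints (-3, 3) and (7, 0):
    slope m = (0 − 3) / (7 − (-3)) = -3/10,
    intercept c = 3 − m·(-3) = 21/10.
Extremal: y(x) = (-3/10) x + 21/10.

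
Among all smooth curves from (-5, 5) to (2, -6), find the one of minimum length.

Arc-length functional: J[y] = ∫ sqrt(1 + (y')^2) dx.
Lagrangian L = sqrt(1 + (y')^2) has no explicit y dependence, so ∂L/∂y = 0 and the Euler-Lagrange equation gives
    d/dx( y' / sqrt(1 + (y')^2) ) = 0  ⇒  y' / sqrt(1 + (y')^2) = const.
Hence y' is constant, so y(x) is affine.
Fitting the endpoints (-5, 5) and (2, -6):
    slope m = ((-6) − 5) / (2 − (-5)) = -11/7,
    intercept c = 5 − m·(-5) = -20/7.
Extremal: y(x) = (-11/7) x - 20/7.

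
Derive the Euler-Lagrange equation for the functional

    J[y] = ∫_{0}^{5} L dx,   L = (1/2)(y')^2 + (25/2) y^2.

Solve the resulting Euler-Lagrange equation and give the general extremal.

The Lagrangian is L = (1/2)(y')^2 + (25/2) y^2.
∂L/∂y = 25y.
∂L/∂y' = y'.
The Euler-Lagrange equation d/dx(∂L/∂y') − ∂L/∂y = 0 becomes:
    y'' - 25 y = 0
General solution: y(x) = A e^(5x) + B e^(-5x), where A and B are arbitrary constants fixed by the endpoint conditions.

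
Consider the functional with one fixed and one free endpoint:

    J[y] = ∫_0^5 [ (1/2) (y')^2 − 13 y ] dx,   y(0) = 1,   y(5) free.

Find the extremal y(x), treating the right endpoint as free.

The Lagrangian L = (1/2) (y')^2 − 13 y gives
    ∂L/∂y = −13,   ∂L/∂y' = y'.
Euler-Lagrange: d/dx(y') − (−13) = 0, i.e. y'' + 13 = 0, so
    y(x) = −(13/2) x^2 + C1 x + C2.
Fixed left endpoint y(0) = 1 ⇒ C2 = 1.
The right endpoint x = 5 is free, so the natural (transversality) condition is ∂L/∂y' |_{x=5} = 0, i.e. y'(5) = 0.
Compute y'(x) = −13 x + C1, so y'(5) = −65 + C1 = 0 ⇒ C1 = 65.
Therefore the extremal is
    y(x) = −(13/2) x^2 + 65 x + 1.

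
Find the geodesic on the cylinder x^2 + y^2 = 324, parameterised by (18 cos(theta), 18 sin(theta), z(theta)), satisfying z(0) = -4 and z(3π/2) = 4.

Parameterise the cylinder of radius R = 18 as
    r(θ) = (18 cos θ, 18 sin θ, z(θ)).
The arc-length element is
    ds = sqrt(324 + (dz/dθ)^2) dθ,
so the Lagrangian is L = sqrt(324 + z'^2).
L depends on z' only, not on z or θ, so ∂L/∂z = 0 and
    ∂L/∂z' = z' / sqrt(324 + z'^2).
The Euler-Lagrange equation gives
    d/dθ( z' / sqrt(324 + z'^2) ) = 0,
so z' is constant. Integrating once:
    z(θ) = a θ + b,
a helix on the cylinder (a straight line when the cylinder is unrolled). The constants a, b are determined by the endpoint conditions.
With endpoint conditions z(0) = -4 and z(3π/2) = 4: from z(0) = b we get b = -4, and a·3π/2 + -4 = 4 gives a = 16/(3π), so
    z(θ) = (16/(3π)) θ − 4.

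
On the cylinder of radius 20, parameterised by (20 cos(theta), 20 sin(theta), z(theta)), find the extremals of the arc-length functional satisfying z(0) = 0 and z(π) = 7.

Parameterise the cylinder of radius R = 20 as
    r(θ) = (20 cos θ, 20 sin θ, z(θ)).
The arc-length element is
    ds = sqrt(400 + (dz/dθ)^2) dθ,
so the Lagrangian is L = sqrt(400 + z'^2).
L depends on z' only, not on z or θ, so ∂L/∂z = 0 and
    ∂L/∂z' = z' / sqrt(400 + z'^2).
The Euler-Lagrange equation gives
    d/dθ( z' / sqrt(400 + z'^2) ) = 0,
so z' is constant. Integrating once:
    z(θ) = a θ + b,
a helix on the cylinder (a straight line when the cylinder is unrolled). The constants a, b are determined by the endpoint conditions.
With endpoint conditions z(0) = 0 and z(π) = 7: from z(0) = b we get b = 0, and a·π + 0 = 7 gives a = 7/π, so
    z(θ) = (7/π) θ.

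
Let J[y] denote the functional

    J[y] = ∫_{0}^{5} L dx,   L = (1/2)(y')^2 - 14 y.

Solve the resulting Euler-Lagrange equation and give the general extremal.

The Lagrangian is L = (1/2)(y')^2 - 14 y.
∂L/∂y = -14.
∂L/∂y' = y'.
The Euler-Lagrange equation d/dx(∂L/∂y') − ∂L/∂y = 0 becomes:
    y'' + 14 = 0
General solution: y(x) = -7 x^2 + A x + B, where A and B are arbitrary constants fixed by the endpoint conditions.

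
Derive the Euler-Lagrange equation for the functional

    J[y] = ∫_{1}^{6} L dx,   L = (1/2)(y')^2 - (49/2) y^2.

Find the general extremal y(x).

The Lagrangian is L = (1/2)(y')^2 - (49/2) y^2.
∂L/∂y = -49y.
∂L/∂y' = y'.
The Euler-Lagrange equation d/dx(∂L/∂y') − ∂L/∂y = 0 becomes:
    y'' + 49 y = 0
General solution: y(x) = A sin(7x) + B cos(7x), where A and B are arbitrary constants fixed by the endpoint conditions.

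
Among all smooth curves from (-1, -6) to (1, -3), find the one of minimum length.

Arc-length functional: J[y] = ∫ sqrt(1 + (y')^2) dx.
Lagrangian L = sqrt(1 + (y')^2) has no explicit y dependence, so ∂L/∂y = 0 and the Euler-Lagrange equation gives
    d/dx( y' / sqrt(1 + (y')^2) ) = 0  ⇒  y' / sqrt(1 + (y')^2) = const.
Hence y' is constant, so y(x) is affine.
Fitting the endpoints (-1, -6) and (1, -3):
    slope m = ((-3) − (-6)) / (1 − (-1)) = 3/2,
    intercept c = (-6) − m·(-1) = -9/2.
Extremal: y(x) = (3/2) x - 9/2.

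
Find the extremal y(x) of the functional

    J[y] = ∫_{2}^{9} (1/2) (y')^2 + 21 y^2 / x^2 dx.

The Lagrangian is L = (1/2) (y')^2 + 21 y^2 / x^2.
Compute ∂L/∂y = 42y/x^2, ∂L/∂y' = y'.
The Euler-Lagrange equation d/dx(∂L/∂y') − ∂L/∂y = 0 reduces to
    y'' − 42/x^2 · y = 0  (x > 0).
Its general solution is
    y(x) = A x^7 + B x^(-6),
with A, B fixed by the endpoint conditions.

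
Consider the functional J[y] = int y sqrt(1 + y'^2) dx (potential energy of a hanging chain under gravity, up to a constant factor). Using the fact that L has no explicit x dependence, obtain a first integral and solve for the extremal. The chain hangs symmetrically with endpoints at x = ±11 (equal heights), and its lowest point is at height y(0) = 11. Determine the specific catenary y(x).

The Lagrangian L(y, y') = y sqrt(1 + y'^2) has no explicit x dependence, so the Beltrami identity applies:
    L − y' ∂L/∂y' = C.
Compute ∂L/∂y' = y · y' / sqrt(1 + y'^2). Then
    L − y' ∂L/∂y'
    = y sqrt(1 + y'^2) − y · y'^2 / sqrt(1 + y'^2)
    = y (1 + y'^2 − y'^2) / sqrt(1 + y'^2)
    = y / sqrt(1 + y'^2) = C.
Squaring gives y^2 = C^2 (1 + y'^2), i.e.
    y'^2 = y^2 / C^2 − 1.
Separating variables,
    dy / sqrt(y^2 − C^2) = dx / C,
and integrating gives arccosh(y / C) = (x − a)/C, so
    y(x) = C cosh((x − a)/C),
the catenary. The constants C and a are fixed by the two endpoint conditions (and, for the hanging-chain problem, the length constraint selects C).
Now fit the given data. The endpoints x = ±11 are symmetric at equal height, so the catenary is even about its minimum: a = 0 and y(x) = C cosh(x/C). The lowest point is y(0) = C cosh(0) = C, and we are told y(0) = 11, so C = 11. Therefore
    y(x) = 11 cosh(x/11),
and at the endpoints
    y(±11) = 11 cosh(11/11).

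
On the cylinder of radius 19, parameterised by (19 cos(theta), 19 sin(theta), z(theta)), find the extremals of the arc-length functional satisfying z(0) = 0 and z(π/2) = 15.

Parameterise the cylinder of radius R = 19 as
    r(θ) = (19 cos θ, 19 sin θ, z(θ)).
The arc-length element is
    ds = sqrt(361 + (dz/dθ)^2) dθ,
so the Lagrangian is L = sqrt(361 + z'^2).
L depends on z' only, not on z or θ, so ∂L/∂z = 0 and
    ∂L/∂z' = z' / sqrt(361 + z'^2).
The Euler-Lagrange equation gives
    d/dθ( z' / sqrt(361 + z'^2) ) = 0,
so z' is constant. Integrating once:
    z(θ) = a θ + b,
a helix on the cylinder (a straight line when the cylinder is unrolled). The constants a, b are determined by the endpoint conditions.
With endpoint conditions z(0) = 0 and z(π/2) = 15: from z(0) = b we get b = 0, and a·π/2 + 0 = 15 gives a = 30/π, so
    z(θ) = (30/π) θ.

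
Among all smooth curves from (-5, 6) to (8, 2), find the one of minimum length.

Arc-length functional: J[y] = ∫ sqrt(1 + (y')^2) dx.
Lagrangian L = sqrt(1 + (y')^2) has no explicit y dependence, so ∂L/∂y = 0 and the Euler-Lagrange equation gives
    d/dx( y' / sqrt(1 + (y')^2) ) = 0  ⇒  y' / sqrt(1 + (y')^2) = const.
Hence y' is constant, so y(x) is affine.
Fitting the endpoints (-5, 6) and (8, 2):
    slope m = (2 − 6) / (8 − (-5)) = -4/13,
    intercept c = 6 − m·(-5) = 58/13.
Extremal: y(x) = (-4/13) x + 58/13.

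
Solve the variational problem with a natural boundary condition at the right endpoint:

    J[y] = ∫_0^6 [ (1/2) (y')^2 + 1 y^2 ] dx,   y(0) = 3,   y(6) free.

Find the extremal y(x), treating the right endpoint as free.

The Lagrangian L = (1/2) (y')^2 + 1 y^2 gives
    ∂L/∂y = 2 y,   ∂L/∂y' = y'.
Euler-Lagrange: y'' − 2 y = 0.
With k = sqrt(2), the general solution is
    y(x) = A cosh(sqrt(2) x) + B sinh(sqrt(2) x).
Fixed left endpoint y(0) = 3 ⇒ A = 3.
The right endpoint x = 6 is free, so the natural (transversality) condition is ∂L/∂y' |_{x=6} = 0, i.e. y'(6) = 0.
Compute y'(x) = A k sinh(k x) + B k cosh(k x), so
    y'(6) = A k sinh(k·6) + B k cosh(k·6) = 0
    ⇒ B = −A tanh(k·6) = − 3 tanh(sqrt(2)·6).
Therefore the extremal is
    y(x) = 3 cosh(sqrt(2) x) − 3 tanh(sqrt(2)·6) sinh(sqrt(2) x).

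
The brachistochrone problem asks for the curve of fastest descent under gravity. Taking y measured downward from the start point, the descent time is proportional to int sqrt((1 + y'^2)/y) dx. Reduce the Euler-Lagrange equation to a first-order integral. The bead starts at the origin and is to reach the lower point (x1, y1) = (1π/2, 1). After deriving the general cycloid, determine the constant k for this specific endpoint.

The Lagrangian L = sqrt((1 + y'^2) / y) has no explicit x dependence, so the Beltrami identity applies:
    L − y' ∂L/∂y' = C.
Compute ∂L/∂y' = y' / sqrt(y (1 + y'^2)).
Substitute:
    sqrt((1 + y'^2)/y) − y'·y' / sqrt(y (1 + y'^2))
    = (1 + y'^2) / sqrt(y (1 + y'^2)) − y'^2 / sqrt(y (1 + y'^2))
    = 1 / sqrt(y (1 + y'^2)) = C.
Squaring and rearranging gives the first integral
    y (1 + y'^2) = 1/C^2 =: k   (constant).
Solving this first-order ODE by the substitution
    y = (k/2)(1 − cos θ)
yields the cycloid parameterisation
    x(θ) = (k/2)(θ − sin θ),   y(θ) = (k/2)(1 − cos θ).
The constant k is fixed by the endpoint condition.
Now fit the given lower endpoint (x1, y1) = (1π/2, 1). At the bottom of the first arch (θ = π), the parametric equations give
    y(π) = (k/2)(1 − cos π) = k,
    x(π) = (k/2)(π − sin π) = kπ/2.
Matching y(π) = 1 gives k = 1, consistent with x(π) = 1π/2. Therefore the specific cycloid is
    x(θ) = (1/2)(θ − sin θ),   y(θ) = (1/2)(1 − cos θ).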